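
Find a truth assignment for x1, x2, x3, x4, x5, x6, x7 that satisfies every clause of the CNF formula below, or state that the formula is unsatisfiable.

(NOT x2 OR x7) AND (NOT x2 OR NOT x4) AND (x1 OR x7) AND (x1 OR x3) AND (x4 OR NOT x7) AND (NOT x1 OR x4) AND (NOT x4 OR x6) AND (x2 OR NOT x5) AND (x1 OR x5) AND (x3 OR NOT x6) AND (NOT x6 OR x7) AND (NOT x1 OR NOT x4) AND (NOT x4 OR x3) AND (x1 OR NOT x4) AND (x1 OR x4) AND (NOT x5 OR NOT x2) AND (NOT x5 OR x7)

Branch on x2: set x2 = false.
From the singleton clause (NOT x5), x5 = false.
From the singleton clause (x1), x1 = true.
From the singleton clause (x4), x4 = true.
Now (NOT x4) is unsatisfied and unit — conflict.
Undo x2 and try x2 = true.
From the singleton clause (x7), x7 = true.
From the singleton clause (NOT x4), x4 = false.
Now (x4) is unsatisfied and unit — conflict.
Both values of x2 lead to a conflict.

UNSATISFIABLE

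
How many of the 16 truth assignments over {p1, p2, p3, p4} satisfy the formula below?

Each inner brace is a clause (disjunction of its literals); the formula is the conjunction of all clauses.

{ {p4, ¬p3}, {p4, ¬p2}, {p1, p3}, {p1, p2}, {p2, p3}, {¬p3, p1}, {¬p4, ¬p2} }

1

There are 2^4 = 16 truth assignments over (p1, p2, p3, p4).
Check each against the 7 clauses (columns in the order p1, p2, p3, p4):
  F F F F  ✗ fails (p1 ∨ p3)
  F F F T  ✗ fails (p1 ∨ p3)
  F F T F  ✗ fails (p4 ∨ ¬p3)
  F F T T  ✗ fails (p1 ∨ p2)
  F T F F  ✗ fails (p4 ∨ ¬p2)
  F T F T  ✗ fails (p1 ∨ p3)
  F T T F  ✗ fails (p4 ∨ ¬p3)
  F T T T  ✗ fails (¬p3 ∨ p1)
  T F F F  ✗ fails (p2 ∨ p3)
  T F F T  ✗ fails (p2 ∨ p3)
  T F T F  ✗ fails (p4 ∨ ¬p3)
  T F T T  ✓ satisfies all
  T T F F  ✗ fails (p4 ∨ ¬p2)
  T T F T  ✗ fails (¬p4 ∨ ¬p2)
  T T T F  ✗ fails (p4 ∨ ¬p3)
  T T T T  ✗ fails (¬p4 ∨ ¬p2)
1 of the 16 rows is a model.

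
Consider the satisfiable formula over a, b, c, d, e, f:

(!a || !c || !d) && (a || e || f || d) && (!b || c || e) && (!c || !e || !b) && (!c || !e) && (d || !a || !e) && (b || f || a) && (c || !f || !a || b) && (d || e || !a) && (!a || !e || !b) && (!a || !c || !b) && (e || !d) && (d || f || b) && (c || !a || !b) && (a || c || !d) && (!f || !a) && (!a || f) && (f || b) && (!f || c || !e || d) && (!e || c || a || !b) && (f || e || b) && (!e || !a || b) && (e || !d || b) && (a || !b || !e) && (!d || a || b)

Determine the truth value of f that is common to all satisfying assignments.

Suppose f = false.
Unit clause (!a) forces a = false.
Unit clause (b) forces b = true.
Unit clause (!e) forces e = false.
Unit clause (d) forces d = true.
But (!d) is also a unit clause — contradiction.
So every satisfying assignment has f = True.

True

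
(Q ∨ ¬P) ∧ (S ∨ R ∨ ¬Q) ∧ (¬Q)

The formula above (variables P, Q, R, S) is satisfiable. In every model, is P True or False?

False

Suppose P = True.
(Q) alone gives Q = True.
But (¬Q) is also a unit clause — contradiction.
So every satisfying assignment has P = False.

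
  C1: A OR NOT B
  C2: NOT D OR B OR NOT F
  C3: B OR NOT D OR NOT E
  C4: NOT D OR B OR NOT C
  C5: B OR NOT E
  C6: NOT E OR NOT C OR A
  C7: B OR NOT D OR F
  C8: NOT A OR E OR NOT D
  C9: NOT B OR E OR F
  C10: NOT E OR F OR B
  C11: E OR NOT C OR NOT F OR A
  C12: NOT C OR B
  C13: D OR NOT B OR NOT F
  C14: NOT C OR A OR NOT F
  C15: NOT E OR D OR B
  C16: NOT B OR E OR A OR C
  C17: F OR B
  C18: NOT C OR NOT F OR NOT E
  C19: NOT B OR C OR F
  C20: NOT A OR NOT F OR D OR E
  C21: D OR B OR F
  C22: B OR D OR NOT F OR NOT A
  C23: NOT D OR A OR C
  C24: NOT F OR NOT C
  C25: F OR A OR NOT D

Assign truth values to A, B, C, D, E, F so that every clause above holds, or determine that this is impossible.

A=true; B=true; C=false; D=true; E=true; F=true

Case A = true:
Case B = true:
Case E = true:
Case D = true:
Case C = false:
From the singleton clause (F), F = true.
This assignment satisfies each clause.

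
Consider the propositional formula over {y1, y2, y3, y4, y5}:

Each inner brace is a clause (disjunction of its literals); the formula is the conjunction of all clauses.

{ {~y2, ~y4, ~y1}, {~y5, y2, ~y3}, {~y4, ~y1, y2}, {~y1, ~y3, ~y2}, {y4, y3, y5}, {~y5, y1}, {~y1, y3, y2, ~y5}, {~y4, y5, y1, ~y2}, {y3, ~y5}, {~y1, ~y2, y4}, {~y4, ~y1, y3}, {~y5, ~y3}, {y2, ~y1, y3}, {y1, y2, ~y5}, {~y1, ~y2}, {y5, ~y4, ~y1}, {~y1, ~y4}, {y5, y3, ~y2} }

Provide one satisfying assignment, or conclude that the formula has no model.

y1 ↦ 0, y2 ↦ 0, y3 ↦ 1, y4 ↦ 0, y5 ↦ 0

Try y5 = 0.
Try y4 = 0.
The clause (y3) is unit, so y3 = 1.
Try y1 = 0.
All clauses hold; y2 can take either value.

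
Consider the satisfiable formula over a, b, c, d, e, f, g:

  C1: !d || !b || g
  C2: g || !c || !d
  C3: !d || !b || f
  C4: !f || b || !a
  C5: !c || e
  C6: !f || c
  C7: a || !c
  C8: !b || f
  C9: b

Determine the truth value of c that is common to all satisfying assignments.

True

Suppose c = false.
The clause (!f) is unit, so f = false.
The clause (!b) is unit, so b = false.
That conflicts with the unit clause (b).
So every satisfying assignment has c = True.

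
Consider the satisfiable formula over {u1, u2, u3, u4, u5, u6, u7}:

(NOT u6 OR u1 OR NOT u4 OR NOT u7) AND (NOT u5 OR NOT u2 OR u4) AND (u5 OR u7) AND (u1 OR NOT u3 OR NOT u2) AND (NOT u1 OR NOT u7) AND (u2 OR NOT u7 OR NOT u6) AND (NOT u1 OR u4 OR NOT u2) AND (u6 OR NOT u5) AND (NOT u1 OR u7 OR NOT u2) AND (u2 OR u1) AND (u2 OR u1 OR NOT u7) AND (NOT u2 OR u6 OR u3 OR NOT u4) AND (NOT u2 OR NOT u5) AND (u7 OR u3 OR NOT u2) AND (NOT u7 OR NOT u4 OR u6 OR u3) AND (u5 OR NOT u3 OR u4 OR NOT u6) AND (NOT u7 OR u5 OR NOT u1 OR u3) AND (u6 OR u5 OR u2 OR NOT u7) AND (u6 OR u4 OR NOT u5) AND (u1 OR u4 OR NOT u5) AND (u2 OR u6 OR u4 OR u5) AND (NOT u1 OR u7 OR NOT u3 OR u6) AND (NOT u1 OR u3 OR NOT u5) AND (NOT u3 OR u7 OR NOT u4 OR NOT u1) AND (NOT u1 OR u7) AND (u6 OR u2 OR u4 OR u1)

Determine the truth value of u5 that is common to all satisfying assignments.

Suppose u5 = true.
Unit clause (u6) forces u6 = true.
Unit clause (NOT u2) forces u2 = false.
Unit clause (NOT u7) forces u7 = false.
Unit clause (u1) forces u1 = true.
But (NOT u1) is also a unit clause — contradiction.
So every satisfying assignment has u5 = False.

False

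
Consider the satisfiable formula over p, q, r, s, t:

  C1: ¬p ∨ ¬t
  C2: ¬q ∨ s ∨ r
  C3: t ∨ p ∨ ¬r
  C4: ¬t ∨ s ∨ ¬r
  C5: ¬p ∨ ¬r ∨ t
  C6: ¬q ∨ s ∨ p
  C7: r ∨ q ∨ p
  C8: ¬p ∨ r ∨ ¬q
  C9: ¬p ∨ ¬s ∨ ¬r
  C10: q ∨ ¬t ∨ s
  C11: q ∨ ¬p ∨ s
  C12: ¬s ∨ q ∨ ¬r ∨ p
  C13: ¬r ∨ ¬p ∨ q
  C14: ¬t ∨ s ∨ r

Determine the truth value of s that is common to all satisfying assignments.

Suppose s = False.
Try p = False.
The clause (¬q) is unit, so q = False.
The clause (r) is unit, so r = True.
The clause (t) is unit, so t = True.
But (¬t) is also a unit clause — contradiction.
So p must be the other value — set p = True.
The clause (¬t) is unit, so t = False.
The clause (¬r) is unit, so r = False.
The clause (¬q) is unit, so q = False.
But (q) is also a unit clause — contradiction.
Neither p = True nor p = False works.
So every satisfying assignment has s = True.

True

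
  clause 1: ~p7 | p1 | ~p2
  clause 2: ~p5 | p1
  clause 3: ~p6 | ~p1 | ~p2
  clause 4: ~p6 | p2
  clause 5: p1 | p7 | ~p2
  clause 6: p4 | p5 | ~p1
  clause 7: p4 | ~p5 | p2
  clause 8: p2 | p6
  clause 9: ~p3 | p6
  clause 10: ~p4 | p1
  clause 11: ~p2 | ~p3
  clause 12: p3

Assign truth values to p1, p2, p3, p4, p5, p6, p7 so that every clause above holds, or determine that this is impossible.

UNSATISFIABLE

(p3) alone gives p3 = 1.
(p6) alone gives p6 = 1.
(p2) alone gives p2 = 1.
But (~p2) is also a unit clause — contradiction.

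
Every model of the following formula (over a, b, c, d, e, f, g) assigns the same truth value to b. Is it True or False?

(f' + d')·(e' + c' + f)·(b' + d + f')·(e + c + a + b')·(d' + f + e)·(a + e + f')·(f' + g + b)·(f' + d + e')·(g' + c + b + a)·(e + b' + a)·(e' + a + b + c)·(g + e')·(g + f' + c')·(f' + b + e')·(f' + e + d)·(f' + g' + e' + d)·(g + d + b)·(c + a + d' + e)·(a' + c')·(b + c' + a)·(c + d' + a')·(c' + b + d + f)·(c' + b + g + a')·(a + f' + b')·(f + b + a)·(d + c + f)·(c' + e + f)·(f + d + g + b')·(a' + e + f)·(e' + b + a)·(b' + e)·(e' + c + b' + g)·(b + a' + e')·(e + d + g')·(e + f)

True

Suppose b = 0.
Branch on f: set f = 0.
Unit clause (a) forces a = 1.
Unit clause (c') forces c = 0.
Unit clause (d') forces d = 0.
But (d) is also a unit clause — contradiction.
So f must be the other value — set f = 1.
Unit clause (d') forces d = 0.
Unit clause (g) forces g = 1.
Unit clause (e') forces e = 0.
But (e) is also a unit clause — contradiction.
Neither f = 1 nor f = 0 works.
So every satisfying assignment has b = True.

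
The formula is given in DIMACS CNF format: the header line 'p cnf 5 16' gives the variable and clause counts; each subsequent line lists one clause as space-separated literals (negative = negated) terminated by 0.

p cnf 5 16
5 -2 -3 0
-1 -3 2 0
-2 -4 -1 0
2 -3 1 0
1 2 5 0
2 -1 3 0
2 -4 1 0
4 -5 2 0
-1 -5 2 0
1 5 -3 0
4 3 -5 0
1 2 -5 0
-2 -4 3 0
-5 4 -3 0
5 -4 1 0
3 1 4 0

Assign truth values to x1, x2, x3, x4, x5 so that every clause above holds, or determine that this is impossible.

Try x5 = False.
Try x2 = True.
The clause (¬x3) is unit, so x3 = False.
The clause (¬x4) is unit, so x4 = False.
The clause (x1) is unit, so x1 = True.
This assignment satisfies each clause.

x1 ↦ True; x2 ↦ True; x3 ↦ False; x4 ↦ False; x5 ↦ False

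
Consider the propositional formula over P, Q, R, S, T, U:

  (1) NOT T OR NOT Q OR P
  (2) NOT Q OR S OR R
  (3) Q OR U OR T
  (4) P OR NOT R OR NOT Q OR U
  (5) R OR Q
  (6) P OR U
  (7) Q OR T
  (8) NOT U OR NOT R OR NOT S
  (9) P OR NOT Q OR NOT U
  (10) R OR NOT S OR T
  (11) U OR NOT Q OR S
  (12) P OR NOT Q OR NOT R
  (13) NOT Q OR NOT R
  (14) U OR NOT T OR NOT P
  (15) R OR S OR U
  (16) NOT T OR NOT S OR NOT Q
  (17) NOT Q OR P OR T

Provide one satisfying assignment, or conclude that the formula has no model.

Branch on R: set R = true.
Unit clause (NOT Q) forces Q = false.
Unit clause (T) forces T = true.
Branch on P: set P = false.
Unit clause (U) forces U = true.
Unit clause (NOT S) forces S = false.
This assignment satisfies each clause.

P ↦ false; Q ↦ false; R ↦ true; S ↦ false; T ↦ true; U ↦ true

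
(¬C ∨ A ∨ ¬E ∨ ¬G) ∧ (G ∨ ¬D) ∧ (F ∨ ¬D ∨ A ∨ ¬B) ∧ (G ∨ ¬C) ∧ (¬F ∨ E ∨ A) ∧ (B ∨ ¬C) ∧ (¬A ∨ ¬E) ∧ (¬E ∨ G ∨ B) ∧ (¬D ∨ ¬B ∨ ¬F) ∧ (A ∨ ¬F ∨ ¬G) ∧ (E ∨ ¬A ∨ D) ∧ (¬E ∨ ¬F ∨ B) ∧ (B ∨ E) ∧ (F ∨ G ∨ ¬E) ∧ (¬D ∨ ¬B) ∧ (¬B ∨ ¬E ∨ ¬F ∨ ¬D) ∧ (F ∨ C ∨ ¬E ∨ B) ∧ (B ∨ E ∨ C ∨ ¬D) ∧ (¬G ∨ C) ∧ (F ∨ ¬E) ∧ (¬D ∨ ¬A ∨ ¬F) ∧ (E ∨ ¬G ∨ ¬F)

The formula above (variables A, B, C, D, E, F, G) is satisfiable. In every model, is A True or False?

Suppose A = True.
Unit clause (¬E) forces E = False.
Unit clause (D) forces D = True.
Unit clause (G) forces G = True.
Unit clause (B) forces B = True.
But (¬B) is also a unit clause — contradiction.
So every satisfying assignment has A = False.

False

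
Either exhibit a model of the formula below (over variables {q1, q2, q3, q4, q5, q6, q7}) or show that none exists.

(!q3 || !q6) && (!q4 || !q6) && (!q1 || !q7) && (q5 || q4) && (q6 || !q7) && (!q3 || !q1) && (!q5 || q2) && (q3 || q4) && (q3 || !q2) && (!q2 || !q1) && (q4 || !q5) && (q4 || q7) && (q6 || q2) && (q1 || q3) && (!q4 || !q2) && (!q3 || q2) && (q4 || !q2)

UNSATISFIABLE

Suppose q3 = false.
From the singleton clause (q4), q4 = true.
From the singleton clause (!q6), q6 = false.
From the singleton clause (!q7), q7 = false.
From the singleton clause (!q2), q2 = false.
But (q2) is also a unit clause — contradiction.
So q3 must be the other value — set q3 = true.
From the singleton clause (!q6), q6 = false.
From the singleton clause (!q7), q7 = false.
From the singleton clause (!q1), q1 = false.
From the singleton clause (q4), q4 = true.
From the singleton clause (q2), q2 = true.
But (!q2) is also a unit clause — contradiction.
Both values of q3 lead to a conflict.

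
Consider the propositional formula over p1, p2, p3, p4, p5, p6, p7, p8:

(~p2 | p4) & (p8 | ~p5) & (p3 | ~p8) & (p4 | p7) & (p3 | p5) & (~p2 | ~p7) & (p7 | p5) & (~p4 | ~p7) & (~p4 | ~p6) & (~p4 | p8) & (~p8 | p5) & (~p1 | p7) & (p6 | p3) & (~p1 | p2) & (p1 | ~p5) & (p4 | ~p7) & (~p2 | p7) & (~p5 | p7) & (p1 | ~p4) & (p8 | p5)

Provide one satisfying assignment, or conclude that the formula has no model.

UNSATISFIABLE

Suppose p2 = 0.
(~p1) alone gives p1 = 0.
(~p5) alone gives p5 = 0.
(p3) alone gives p3 = 1.
(p7) alone gives p7 = 1.
(~p4) alone gives p4 = 0.
That conflicts with the unit clause (p4).
Undo p2 and try p2 = 1.
(p4) alone gives p4 = 1.
(~p7) alone gives p7 = 0.
That conflicts with the unit clause (p7).
Either choice for p2 ends in contradiction.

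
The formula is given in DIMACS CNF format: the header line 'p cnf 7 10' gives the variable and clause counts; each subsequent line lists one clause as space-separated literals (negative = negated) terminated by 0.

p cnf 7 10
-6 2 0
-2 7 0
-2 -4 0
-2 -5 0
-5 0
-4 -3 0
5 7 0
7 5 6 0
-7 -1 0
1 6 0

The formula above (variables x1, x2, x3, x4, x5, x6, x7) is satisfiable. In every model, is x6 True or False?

Suppose x6 = False.
Unit clause (¬x5) forces x5 = False.
Unit clause (x7) forces x7 = True.
Unit clause (¬x1) forces x1 = False.
But (x1) is also a unit clause — contradiction.
So every satisfying assignment has x6 = True.

True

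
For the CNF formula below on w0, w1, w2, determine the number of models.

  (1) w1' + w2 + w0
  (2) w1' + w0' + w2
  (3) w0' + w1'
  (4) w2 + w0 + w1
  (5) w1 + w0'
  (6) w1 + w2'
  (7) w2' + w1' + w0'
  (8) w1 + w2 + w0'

There are 2^3 = 8 truth assignments over (w0, w1, w2).
Check each against the 8 clauses (columns in the order w0, w1, w2):
  F F F  ✗ fails (w2 + w0 + w1)
  F F T  ✗ fails (w1 + w2')
  F T F  ✗ fails (w1' + w2 + w0)
  F T T  ✓ satisfies all
  T F F  ✗ fails (w1 + w0')
  T F T  ✗ fails (w1 + w0')
  T T F  ✗ fails (w1' + w0' + w2)
  T T T  ✗ fails (w0' + w1')
1 of the 8 rows is a model.

1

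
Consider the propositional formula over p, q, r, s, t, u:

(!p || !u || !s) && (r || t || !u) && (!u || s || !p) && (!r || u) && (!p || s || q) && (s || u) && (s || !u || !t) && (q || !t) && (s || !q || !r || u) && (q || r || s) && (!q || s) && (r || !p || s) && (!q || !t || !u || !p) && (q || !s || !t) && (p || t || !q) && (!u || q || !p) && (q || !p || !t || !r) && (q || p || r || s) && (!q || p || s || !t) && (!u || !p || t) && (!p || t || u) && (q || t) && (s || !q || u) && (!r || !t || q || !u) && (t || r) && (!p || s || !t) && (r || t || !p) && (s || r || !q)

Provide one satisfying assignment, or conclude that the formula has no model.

p: false, q: true, r: false, s: true, t: true, u: false

Try r = false.
From the singleton clause (t), t = true.
From the singleton clause (q), q = true.
From the singleton clause (s), s = true.
Try p = false.
All clauses hold; u can take either value.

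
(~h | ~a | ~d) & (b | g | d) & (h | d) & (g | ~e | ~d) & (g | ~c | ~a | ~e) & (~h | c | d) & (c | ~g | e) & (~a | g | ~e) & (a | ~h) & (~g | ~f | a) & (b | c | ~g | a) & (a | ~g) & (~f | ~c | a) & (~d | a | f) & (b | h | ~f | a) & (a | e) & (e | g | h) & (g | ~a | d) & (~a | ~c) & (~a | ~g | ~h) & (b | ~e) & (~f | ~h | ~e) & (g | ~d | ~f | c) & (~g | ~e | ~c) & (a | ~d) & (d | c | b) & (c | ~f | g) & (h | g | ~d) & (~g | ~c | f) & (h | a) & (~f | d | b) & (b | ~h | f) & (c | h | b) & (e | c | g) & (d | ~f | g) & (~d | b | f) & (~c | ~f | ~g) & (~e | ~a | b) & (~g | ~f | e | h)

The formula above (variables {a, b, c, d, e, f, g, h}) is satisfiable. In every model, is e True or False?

True

Suppose e = 0.
(a) alone gives a = 1.
(~c) alone gives c = 0.
(~g) alone gives g = 0.
Now (g) is unsatisfied and unit — conflict.
So every satisfying assignment has e = True.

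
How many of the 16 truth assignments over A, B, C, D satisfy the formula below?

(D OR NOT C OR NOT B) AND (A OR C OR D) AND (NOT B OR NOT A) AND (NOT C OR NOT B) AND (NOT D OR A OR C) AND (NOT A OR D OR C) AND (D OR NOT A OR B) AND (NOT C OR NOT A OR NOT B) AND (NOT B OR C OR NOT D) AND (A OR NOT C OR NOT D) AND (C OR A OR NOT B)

3

There are 2^4 = 16 truth assignments over (A, B, C, D).
Check each against the 11 clauses (columns in the order A, B, C, D):
  F F F F  ✗ fails (A OR C OR D)
  F F F T  ✗ fails (NOT D OR A OR C)
  F F T F  ✓ satisfies all
  F F T T  ✗ fails (A OR NOT C OR NOT D)
  F T F F  ✗ fails (A OR C OR D)
  F T F T  ✗ fails (NOT D OR A OR C)
  F T T F  ✗ fails (D OR NOT C OR NOT B)
  F T T T  ✗ fails (NOT C OR NOT B)
  T F F F  ✗ fails (NOT A OR D OR C)
  T F F T  ✓ satisfies all
  T F T F  ✗ fails (D OR NOT A OR B)
  T F T T  ✓ satisfies all
  T T F F  ✗ fails (NOT B OR NOT A)
  T T F T  ✗ fails (NOT B OR NOT A)
  T T T F  ✗ fails (D OR NOT C OR NOT B)
  T T T T  ✗ fails (NOT B OR NOT A)
3 of the 16 rows are models.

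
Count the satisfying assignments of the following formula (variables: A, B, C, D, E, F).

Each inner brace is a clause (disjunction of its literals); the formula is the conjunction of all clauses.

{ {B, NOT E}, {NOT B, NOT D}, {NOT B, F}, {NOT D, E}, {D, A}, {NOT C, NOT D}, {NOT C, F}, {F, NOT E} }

7

There are 2^6 = 64 truth assignments over (A, B, C, D, E, F).
Split on E. With E = true, the clauses containing E are satisfied and NOT E drops from the rest; 2 of the 2^5 = 32 assignments to the other variables satisfy what remains.
With E = false, by the same count on the reduced clause set, 5 assignments work.
Total: 2 + 5 = 7.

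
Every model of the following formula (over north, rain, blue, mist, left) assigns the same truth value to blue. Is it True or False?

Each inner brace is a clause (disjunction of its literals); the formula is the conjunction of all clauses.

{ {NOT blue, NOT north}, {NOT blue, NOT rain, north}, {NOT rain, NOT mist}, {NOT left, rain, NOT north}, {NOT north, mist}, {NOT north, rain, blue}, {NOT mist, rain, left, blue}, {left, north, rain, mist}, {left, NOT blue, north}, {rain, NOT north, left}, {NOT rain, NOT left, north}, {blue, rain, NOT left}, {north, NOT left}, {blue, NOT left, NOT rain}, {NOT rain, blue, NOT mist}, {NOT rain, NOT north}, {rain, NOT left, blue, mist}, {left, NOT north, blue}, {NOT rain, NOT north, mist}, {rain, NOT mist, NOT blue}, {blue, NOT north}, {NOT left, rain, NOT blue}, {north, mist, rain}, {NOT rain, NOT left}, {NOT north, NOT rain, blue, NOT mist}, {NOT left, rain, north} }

False

Suppose blue = true.
(NOT north) alone gives north = false.
(NOT rain) alone gives rain = false.
(left) alone gives left = true.
Now (NOT left) is unsatisfied and unit — conflict.
So every satisfying assignment has blue = False.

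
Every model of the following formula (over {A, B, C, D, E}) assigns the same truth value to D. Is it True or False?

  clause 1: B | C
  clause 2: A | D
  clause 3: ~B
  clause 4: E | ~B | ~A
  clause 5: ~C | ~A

Suppose D = 0.
Unit clause (A) forces A = 1.
Unit clause (~B) forces B = 0.
Unit clause (C) forces C = 1.
Now (~C) is unsatisfied and unit — conflict.
So every satisfying assignment has D = True.

True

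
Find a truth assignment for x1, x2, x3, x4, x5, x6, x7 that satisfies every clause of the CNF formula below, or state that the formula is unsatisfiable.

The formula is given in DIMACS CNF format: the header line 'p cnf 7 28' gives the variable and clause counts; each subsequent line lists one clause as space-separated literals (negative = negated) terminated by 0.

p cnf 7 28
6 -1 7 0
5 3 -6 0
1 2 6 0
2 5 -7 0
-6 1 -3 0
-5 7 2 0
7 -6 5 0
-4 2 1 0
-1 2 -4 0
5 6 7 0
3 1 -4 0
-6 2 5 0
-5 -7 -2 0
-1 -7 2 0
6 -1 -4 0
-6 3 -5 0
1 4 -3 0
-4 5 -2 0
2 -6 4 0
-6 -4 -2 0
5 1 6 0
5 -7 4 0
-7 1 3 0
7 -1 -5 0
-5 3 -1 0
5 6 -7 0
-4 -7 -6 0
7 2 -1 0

x1: False,  x2: True,  x3: True,  x4: True,  x5: True,  x6: False,  x7: False

Suppose x6 = False.
Suppose x1 = False.
From the singleton clause (x2), x2 = True.
From the singleton clause (x5), x5 = True.
From the singleton clause (¬x7), x7 = False.
Suppose x3 = True.
From the singleton clause (x4), x4 = True.
Every clause now holds.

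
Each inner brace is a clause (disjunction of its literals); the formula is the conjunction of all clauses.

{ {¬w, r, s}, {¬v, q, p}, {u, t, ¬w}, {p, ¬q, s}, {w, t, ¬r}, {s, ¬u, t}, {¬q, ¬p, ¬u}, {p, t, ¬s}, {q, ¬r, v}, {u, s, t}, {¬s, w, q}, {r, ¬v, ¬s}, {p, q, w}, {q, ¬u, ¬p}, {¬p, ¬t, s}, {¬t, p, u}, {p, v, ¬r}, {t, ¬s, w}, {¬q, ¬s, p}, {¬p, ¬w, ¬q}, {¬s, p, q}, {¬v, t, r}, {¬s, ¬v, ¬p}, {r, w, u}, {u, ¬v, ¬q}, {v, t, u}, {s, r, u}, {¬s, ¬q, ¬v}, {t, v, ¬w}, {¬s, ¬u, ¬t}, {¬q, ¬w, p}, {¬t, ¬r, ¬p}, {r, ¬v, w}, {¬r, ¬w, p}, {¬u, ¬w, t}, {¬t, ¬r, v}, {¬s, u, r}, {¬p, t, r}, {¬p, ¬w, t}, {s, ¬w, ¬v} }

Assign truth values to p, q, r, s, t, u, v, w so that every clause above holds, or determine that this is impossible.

Branch on w: set w = False.
Branch on t: set t = True.
Branch on s: set s = False.
(¬p) alone gives p = False.
(¬q) alone gives q = False.
But (q) is also a unit clause — contradiction.
That branch fails; take s = True instead.
(q) alone gives q = True.
(p) alone gives p = True.
(¬u) alone gives u = False.
(¬v) alone gives v = False.
(r) alone gives r = True.
But (¬r) is also a unit clause — contradiction.
Both values of s lead to a conflict.
That branch fails; take t = False instead.
(¬r) alone gives r = False.
(¬s) alone gives s = False.
(¬u) alone gives u = False.
But (u) is also a unit clause — contradiction.
Both values of t lead to a conflict.
That branch fails; take w = True instead.
Branch on r: set r = True.
(p) alone gives p = True.
(¬q) alone gives q = False.
(v) alone gives v = True.
(¬u) alone gives u = False.
(t) alone gives t = True.
But (¬t) is also a unit clause — contradiction.
That branch fails; take r = False instead.
(s) alone gives s = True.
(¬v) alone gives v = False.
(t) alone gives t = True.
(¬u) alone gives u = False.
But (u) is also a unit clause — contradiction.
Both values of r lead to a conflict.
Both values of w lead to a conflict.

UNSATISFIABLE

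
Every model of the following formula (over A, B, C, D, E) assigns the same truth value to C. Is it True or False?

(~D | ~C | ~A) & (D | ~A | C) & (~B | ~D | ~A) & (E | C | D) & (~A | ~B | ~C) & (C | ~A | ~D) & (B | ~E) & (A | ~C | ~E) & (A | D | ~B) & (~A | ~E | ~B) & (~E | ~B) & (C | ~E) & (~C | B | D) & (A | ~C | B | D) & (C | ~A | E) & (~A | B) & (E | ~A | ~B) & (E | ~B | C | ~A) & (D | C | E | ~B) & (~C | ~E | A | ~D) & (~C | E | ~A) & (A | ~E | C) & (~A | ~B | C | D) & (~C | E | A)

False

Suppose C = 1.
Case D = 0:
Unit clause (B) forces B = 1.
Unit clause (~A) forces A = 0.
Now (A) is unsatisfied and unit — conflict.
Undo D and try D = 1.
Unit clause (~A) forces A = 0.
Unit clause (~E) forces E = 0.
Now (E) is unsatisfied and unit — conflict.
Both values of D lead to a conflict.
So every satisfying assignment has C = False.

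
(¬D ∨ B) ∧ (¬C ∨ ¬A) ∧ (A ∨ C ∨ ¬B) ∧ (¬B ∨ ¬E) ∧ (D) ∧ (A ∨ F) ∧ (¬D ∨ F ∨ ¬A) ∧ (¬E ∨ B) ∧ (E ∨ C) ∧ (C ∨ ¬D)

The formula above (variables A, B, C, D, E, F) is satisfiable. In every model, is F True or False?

True

Suppose F = False.
The clause (D) is unit, so D = True.
The clause (B) is unit, so B = True.
The clause (¬E) is unit, so E = False.
The clause (A) is unit, so A = True.
That conflicts with the unit clause (¬A).
So every satisfying assignment has F = True.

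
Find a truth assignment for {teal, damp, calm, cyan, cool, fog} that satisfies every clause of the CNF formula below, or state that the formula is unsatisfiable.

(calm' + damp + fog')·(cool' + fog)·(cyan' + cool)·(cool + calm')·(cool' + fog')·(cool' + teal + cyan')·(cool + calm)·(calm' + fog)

Branch on cool: set cool = 0.
(cyan') alone gives cyan = 0.
(calm') alone gives calm = 0.
That conflicts with the unit clause (calm).
Backtrack on cool: now try cool = 1.
(fog) alone gives fog = 1.
That conflicts with the unit clause (fog').
Neither cool = 1 nor cool = 0 works.

UNSATISFIABLE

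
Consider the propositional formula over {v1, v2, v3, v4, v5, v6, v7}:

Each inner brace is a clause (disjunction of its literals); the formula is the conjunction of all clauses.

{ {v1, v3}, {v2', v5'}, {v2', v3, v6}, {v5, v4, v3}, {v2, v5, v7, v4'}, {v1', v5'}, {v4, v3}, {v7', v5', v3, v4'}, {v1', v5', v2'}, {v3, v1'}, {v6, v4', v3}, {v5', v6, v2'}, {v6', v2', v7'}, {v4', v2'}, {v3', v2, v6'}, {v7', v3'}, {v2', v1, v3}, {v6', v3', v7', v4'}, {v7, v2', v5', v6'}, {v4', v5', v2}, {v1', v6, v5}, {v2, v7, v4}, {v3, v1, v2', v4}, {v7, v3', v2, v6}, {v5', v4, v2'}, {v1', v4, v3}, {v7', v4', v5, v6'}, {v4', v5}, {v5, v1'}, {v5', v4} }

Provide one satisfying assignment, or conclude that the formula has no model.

v1: 0, v2: 1, v3: 1, v4: 0, v5: 0, v6: 1, v7: 0

Suppose v1 = 0.
Unit clause (v3) forces v3 = 1.
Unit clause (v7') forces v7 = 0.
Suppose v2 = 1.
Unit clause (v5') forces v5 = 0.
Unit clause (v4') forces v4 = 0.
No clause remains; v6 is free.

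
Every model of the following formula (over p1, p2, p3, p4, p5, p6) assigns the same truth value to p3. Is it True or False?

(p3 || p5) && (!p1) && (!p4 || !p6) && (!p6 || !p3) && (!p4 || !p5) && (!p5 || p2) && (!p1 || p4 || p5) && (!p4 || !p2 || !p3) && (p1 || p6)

Suppose p3 = true.
The clause (!p1) is unit, so p1 = false.
The clause (!p6) is unit, so p6 = false.
Now (p6) is unsatisfied and unit — conflict.
So every satisfying assignment has p3 = False.

False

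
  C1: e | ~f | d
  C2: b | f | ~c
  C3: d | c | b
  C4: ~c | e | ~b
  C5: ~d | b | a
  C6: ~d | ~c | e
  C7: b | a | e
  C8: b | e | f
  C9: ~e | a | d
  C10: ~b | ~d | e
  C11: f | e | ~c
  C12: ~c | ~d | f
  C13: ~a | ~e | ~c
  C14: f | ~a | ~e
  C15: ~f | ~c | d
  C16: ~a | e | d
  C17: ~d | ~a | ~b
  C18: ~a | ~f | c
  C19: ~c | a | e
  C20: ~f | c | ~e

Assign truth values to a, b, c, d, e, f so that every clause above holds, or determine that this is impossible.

a ↦ 0; b ↦ 1; c ↦ 0; d ↦ 1; e ↦ 1; f ↦ 0

Try e = 1.
Try a = 0.
The clause (d) is unit, so d = 1.
The clause (b) is unit, so b = 1.
Try c = 0.
The clause (~f) is unit, so f = 0.
Every clause now holds.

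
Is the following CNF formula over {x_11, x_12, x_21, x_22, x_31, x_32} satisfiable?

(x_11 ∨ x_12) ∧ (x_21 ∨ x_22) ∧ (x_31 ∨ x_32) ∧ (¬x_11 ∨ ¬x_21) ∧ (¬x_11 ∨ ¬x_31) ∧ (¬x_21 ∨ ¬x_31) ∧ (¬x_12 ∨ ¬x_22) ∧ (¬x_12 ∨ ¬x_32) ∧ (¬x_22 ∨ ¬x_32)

No, unsatisfiable

Try x_11 = True.
The clause (¬x_21) is unit, so x_21 = False.
The clause (x_22) is unit, so x_22 = True.
The clause (¬x_31) is unit, so x_31 = False.
The clause (x_32) is unit, so x_32 = True.
But (¬x_32) is also a unit clause — contradiction.
That branch fails; take x_11 = False instead.
The clause (x_12) is unit, so x_12 = True.
The clause (¬x_22) is unit, so x_22 = False.
The clause (x_21) is unit, so x_21 = True.
The clause (¬x_31) is unit, so x_31 = False.
The clause (x_32) is unit, so x_32 = True.
But (¬x_32) is also a unit clause — contradiction.
Neither x_11 = True nor x_11 = False works.
No assignment satisfies every clause.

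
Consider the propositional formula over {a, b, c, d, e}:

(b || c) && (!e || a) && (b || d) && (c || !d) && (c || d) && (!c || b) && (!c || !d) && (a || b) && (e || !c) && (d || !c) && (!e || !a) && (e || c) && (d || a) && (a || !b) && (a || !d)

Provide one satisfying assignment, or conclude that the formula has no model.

Branch on b: set b = true.
The clause (a) is unit, so a = true.
The clause (!e) is unit, so e = false.
The clause (!c) is unit, so c = false.
Now (c) is unsatisfied and unit — conflict.
So b must be the other value — set b = false.
The clause (c) is unit, so c = true.
Now (!c) is unsatisfied and unit — conflict.
Either choice for b ends in contradiction.

UNSATISFIABLE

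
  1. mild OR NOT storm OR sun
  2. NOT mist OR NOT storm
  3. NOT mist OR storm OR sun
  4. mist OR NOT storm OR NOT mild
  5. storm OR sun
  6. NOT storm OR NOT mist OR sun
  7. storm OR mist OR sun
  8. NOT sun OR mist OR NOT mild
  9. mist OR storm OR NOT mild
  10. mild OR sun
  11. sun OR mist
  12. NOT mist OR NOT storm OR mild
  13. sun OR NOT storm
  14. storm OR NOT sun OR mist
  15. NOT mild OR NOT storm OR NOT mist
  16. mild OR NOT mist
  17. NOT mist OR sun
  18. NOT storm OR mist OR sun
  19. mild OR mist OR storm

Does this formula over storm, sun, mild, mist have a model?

Suppose mist = true.
From the singleton clause (NOT storm), storm = false.
From the singleton clause (sun), sun = true.
From the singleton clause (mild), mild = true.
All clauses are satisfied.
A satisfying assignment: storm=false; sun=true; mild=true; mist=true.

Yes, satisfiable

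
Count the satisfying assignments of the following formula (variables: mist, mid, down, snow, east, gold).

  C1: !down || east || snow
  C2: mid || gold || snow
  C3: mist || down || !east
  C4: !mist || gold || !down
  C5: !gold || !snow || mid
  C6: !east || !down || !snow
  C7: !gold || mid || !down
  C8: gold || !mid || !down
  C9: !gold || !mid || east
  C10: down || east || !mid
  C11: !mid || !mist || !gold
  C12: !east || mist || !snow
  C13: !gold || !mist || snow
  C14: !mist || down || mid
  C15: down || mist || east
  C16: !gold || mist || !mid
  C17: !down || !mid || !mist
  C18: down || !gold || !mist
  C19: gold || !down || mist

There are 2^6 = 64 truth assignments over (mist, mid, down, snow, east, gold).
Split on mist. With mist = true, the clauses containing mist are satisfied and !mist drops from the rest; 2 of the 2^5 = 32 assignments to the other variables satisfy what remains.
With mist = false, by the same count on the reduced clause set, 0 assignments work.
Total: 2 + 0 = 2.

2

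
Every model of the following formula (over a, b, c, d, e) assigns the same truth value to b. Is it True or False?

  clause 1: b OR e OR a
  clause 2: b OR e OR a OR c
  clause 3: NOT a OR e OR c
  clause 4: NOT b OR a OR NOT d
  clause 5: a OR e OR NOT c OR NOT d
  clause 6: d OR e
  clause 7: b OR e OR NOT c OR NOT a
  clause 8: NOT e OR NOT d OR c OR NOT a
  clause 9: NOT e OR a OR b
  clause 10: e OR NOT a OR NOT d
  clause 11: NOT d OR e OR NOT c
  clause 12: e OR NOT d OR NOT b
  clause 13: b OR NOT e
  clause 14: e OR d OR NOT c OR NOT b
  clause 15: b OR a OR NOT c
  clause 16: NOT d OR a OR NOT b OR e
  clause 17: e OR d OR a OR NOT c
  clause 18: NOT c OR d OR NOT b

Suppose b = false.
The clause (NOT e) is unit, so e = false.
The clause (a) is unit, so a = true.
The clause (c) is unit, so c = true.
Now (NOT c) is unsatisfied and unit — conflict.
So every satisfying assignment has b = True.

True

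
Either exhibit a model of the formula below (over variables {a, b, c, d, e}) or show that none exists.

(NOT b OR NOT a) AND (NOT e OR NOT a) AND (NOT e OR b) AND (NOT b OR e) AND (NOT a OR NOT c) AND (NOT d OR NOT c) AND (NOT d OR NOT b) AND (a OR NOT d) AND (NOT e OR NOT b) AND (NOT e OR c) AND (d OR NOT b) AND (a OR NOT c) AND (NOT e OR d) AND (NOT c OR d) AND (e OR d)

a ↦ true, b ↦ false, c ↦ false, d ↦ true, e ↦ false

Branch on b: set b = false.
From the singleton clause (NOT e), e = false.
From the singleton clause (d), d = true.
From the singleton clause (NOT c), c = false.
From the singleton clause (a), a = true.
All clauses are satisfied.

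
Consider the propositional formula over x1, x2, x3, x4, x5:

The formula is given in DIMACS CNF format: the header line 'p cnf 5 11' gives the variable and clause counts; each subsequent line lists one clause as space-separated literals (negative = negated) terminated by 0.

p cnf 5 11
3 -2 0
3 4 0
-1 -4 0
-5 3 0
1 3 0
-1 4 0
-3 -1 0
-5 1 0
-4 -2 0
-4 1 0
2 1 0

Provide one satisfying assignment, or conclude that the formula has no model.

x1=False,  x2=True,  x3=True,  x4=False,  x5=False

Case x3 = True:
(¬x1) alone gives x1 = False.
(¬x5) alone gives x5 = False.
(¬x4) alone gives x4 = False.
(x2) alone gives x2 = True.
All clauses are satisfied.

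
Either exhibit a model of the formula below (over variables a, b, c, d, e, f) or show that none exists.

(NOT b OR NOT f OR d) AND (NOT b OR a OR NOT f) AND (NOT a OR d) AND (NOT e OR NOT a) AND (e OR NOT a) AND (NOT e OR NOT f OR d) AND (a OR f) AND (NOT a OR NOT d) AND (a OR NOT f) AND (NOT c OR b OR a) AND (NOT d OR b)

Try a = false.
From the singleton clause (f), f = true.
But (NOT f) is also a unit clause — contradiction.
That branch fails; take a = true instead.
From the singleton clause (d), d = true.
But (NOT d) is also a unit clause — contradiction.
Both values of a lead to a conflict.

UNSATISFIABLE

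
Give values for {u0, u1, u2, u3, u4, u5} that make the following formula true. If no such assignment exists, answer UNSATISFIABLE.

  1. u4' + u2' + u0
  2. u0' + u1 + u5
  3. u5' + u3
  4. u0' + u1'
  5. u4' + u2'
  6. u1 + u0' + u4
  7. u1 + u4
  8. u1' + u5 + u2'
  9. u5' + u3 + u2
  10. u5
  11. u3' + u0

u0: 1; u1: 0; u2: 0; u3: 1; u4: 1; u5: 1

(u5) alone gives u5 = 1.
(u3) alone gives u3 = 1.
(u0) alone gives u0 = 1.
(u1') alone gives u1 = 0.
(u4) alone gives u4 = 1.
(u2') alone gives u2 = 0.
Every clause now holds.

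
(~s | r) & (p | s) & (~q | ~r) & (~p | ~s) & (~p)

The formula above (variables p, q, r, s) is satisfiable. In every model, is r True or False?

Suppose r = 0.
(~s) alone gives s = 0.
(p) alone gives p = 1.
Now (~p) is unsatisfied and unit — conflict.
So every satisfying assignment has r = True.

True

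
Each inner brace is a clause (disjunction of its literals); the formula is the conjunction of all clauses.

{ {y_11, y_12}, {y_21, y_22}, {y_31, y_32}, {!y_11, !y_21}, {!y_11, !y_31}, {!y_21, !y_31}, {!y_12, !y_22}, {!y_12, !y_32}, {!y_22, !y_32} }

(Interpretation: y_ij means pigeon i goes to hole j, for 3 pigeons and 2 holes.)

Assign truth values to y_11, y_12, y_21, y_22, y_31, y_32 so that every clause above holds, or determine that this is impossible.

Branch on y_11: set y_11 = true.
The clause (!y_21) is unit, so y_21 = false.
The clause (y_22) is unit, so y_22 = true.
The clause (!y_31) is unit, so y_31 = false.
The clause (y_32) is unit, so y_32 = true.
That conflicts with the unit clause (!y_32).
That branch fails; take y_11 = false instead.
The clause (y_12) is unit, so y_12 = true.
The clause (!y_22) is unit, so y_22 = false.
The clause (y_21) is unit, so y_21 = true.
The clause (!y_31) is unit, so y_31 = false.
The clause (y_32) is unit, so y_32 = true.
That conflicts with the unit clause (!y_32).
Neither y_11 = true nor y_11 = false works.

UNSATISFIABLE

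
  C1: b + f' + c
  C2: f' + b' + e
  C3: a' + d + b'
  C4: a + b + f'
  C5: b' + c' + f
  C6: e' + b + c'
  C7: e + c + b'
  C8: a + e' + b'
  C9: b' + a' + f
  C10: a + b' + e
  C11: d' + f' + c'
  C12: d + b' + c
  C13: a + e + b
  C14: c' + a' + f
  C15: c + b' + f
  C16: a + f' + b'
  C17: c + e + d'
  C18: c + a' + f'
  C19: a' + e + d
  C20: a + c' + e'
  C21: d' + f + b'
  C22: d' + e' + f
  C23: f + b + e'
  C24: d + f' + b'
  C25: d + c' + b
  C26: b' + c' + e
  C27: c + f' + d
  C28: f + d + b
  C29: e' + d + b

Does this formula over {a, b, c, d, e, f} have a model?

Case b = 1:
Case f = 0:
From the singleton clause (c'), c = 0.
Now (c) is unsatisfied and unit — conflict.
So f must be the other value — set f = 1.
From the singleton clause (e), e = 1.
From the singleton clause (a), a = 1.
From the singleton clause (d), d = 1.
From the singleton clause (c'), c = 0.
Now (c) is unsatisfied and unit — conflict.
Both values of f lead to a conflict.
So b must be the other value — set b = 0.
Case f = 0:
From the singleton clause (e'), e = 0.
From the singleton clause (a), a = 1.
From the singleton clause (c'), c = 0.
From the singleton clause (d'), d = 0.
Now (d) is unsatisfied and unit — conflict.
So f must be the other value — set f = 1.
From the singleton clause (c), c = 1.
From the singleton clause (a), a = 1.
From the singleton clause (e'), e = 0.
From the singleton clause (d'), d = 0.
Now (d) is unsatisfied and unit — conflict.
Both values of f lead to a conflict.
Both values of b lead to a conflict.
No assignment satisfies every clause.

No, unsatisfiable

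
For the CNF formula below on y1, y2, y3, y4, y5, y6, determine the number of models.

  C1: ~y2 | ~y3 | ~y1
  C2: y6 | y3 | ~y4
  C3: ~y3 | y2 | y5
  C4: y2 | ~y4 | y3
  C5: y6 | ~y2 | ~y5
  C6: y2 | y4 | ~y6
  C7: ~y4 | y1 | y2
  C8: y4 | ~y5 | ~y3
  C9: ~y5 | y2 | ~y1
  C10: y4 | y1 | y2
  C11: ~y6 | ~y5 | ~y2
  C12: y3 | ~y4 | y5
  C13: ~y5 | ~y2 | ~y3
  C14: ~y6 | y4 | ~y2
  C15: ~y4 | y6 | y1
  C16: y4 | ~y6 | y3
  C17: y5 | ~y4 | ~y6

There are 2^6 = 64 truth assignments over (y1, y2, y3, y4, y5, y6).
Split on y4. With y4 = 1, the clauses containing y4 are satisfied and ~y4 drops from the rest; 0 of the 2^5 = 32 assignments to the other variables satisfy what remains.
With y4 = 0, by the same count on the reduced clause set, 4 assignments work.
(One model: y1=F, y2=T, y3=F, y4=F, y5=F, y6=F.)
Total: 0 + 4 = 4.

4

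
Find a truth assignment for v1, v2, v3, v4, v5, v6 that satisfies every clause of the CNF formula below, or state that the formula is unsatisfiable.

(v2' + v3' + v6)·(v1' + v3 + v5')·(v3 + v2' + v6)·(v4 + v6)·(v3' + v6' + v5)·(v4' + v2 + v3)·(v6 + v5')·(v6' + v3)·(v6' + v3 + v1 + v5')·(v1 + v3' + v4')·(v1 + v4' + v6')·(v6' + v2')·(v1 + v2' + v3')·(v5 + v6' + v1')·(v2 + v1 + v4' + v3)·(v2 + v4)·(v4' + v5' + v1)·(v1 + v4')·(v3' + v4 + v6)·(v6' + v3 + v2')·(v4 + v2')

v1: 1,  v2: 0,  v3: 1,  v4: 1,  v5: 0,  v6: 0

Branch on v4: set v4 = 1.
(v1) alone gives v1 = 1.
Branch on v3: set v3 = 1.
Branch on v2: set v2 = 0.
Branch on v6: set v6 = 0.
(v5') alone gives v5 = 0.
This assignment satisfies each clause.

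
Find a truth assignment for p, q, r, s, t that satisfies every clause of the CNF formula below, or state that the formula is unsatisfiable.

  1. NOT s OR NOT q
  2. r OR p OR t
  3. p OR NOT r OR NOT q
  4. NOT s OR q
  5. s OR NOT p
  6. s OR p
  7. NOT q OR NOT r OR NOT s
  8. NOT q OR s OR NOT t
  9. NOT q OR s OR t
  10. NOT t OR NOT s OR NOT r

Suppose s = false.
(NOT p) alone gives p = false.
But (p) is also a unit clause — contradiction.
That branch fails; take s = true instead.
(NOT q) alone gives q = false.
But (q) is also a unit clause — contradiction.
Either choice for s ends in contradiction.

UNSATISFIABLE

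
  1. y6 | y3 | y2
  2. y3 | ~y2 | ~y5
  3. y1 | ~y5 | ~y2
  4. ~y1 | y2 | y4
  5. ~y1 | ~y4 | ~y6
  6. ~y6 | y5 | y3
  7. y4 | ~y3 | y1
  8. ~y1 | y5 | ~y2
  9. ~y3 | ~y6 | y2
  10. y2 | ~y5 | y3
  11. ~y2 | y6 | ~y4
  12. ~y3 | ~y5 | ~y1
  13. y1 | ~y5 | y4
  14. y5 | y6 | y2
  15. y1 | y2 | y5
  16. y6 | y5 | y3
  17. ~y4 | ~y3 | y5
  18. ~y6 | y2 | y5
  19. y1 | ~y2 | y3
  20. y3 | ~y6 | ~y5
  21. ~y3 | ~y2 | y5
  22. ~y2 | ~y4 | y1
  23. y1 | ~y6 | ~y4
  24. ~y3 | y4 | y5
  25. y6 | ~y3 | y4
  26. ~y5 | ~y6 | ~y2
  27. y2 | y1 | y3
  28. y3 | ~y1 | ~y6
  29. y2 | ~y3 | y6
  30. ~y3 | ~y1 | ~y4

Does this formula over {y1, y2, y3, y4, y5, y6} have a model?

Unsatisfiable

Branch on y6: set y6 = 1.
Branch on y1: set y1 = 0.
Unit clause (~y4) forces y4 = 0.
Unit clause (~y3) forces y3 = 0.
Unit clause (y5) forces y5 = 1.
Now (~y5) is unsatisfied and unit — conflict.
So y1 must be the other value — set y1 = 1.
Unit clause (~y4) forces y4 = 0.
Unit clause (y2) forces y2 = 1.
Unit clause (y5) forces y5 = 1.
Now (~y5) is unsatisfied and unit — conflict.
Neither y1 = 1 nor y1 = 0 works.
So y6 must be the other value — set y6 = 0.
Branch on y3: set y3 = 1.
Unit clause (y4) forces y4 = 1.
Unit clause (~y2) forces y2 = 0.
Now (y2) is unsatisfied and unit — conflict.
So y3 must be the other value — set y3 = 0.
Unit clause (y2) forces y2 = 1.
Unit clause (~y5) forces y5 = 0.
Now (y5) is unsatisfied and unit — conflict.
Neither y3 = 1 nor y3 = 0 works.
Neither y6 = 1 nor y6 = 0 works.
No assignment satisfies every clause.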